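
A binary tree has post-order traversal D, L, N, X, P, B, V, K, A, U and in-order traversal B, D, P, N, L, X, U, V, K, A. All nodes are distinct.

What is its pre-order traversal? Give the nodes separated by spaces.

U B P D X N L A K V

The last element of post-order is the root; it splits in-order into left and right subtrees.
Root U: left subtree has 6 nodes {B, D, P, N, L, X}, right has 3 {V, K, A}.
  Root B: left subtree has 0 nodes { }, right has 5 {D, P, N, L, X}.
    Root P: left subtree has 1 node {D}, right has 3 {N, L, X}.
      Root X: left subtree has 2 nodes {N, L}, right has 0 { }.
        Root N: left subtree has 0 nodes { }, right has 1 {L}.
  Root A: left subtree has 2 nodes {V, K}, right has 0 { }.
    Root K: left subtree has 1 node {V}, right has 0 { }.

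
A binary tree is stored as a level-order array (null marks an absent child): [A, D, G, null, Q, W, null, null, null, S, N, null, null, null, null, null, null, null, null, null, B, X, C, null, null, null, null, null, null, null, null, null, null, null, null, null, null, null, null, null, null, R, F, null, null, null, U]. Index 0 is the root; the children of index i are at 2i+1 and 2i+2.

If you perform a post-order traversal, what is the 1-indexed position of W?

Post-order visits the left subtree, then the right subtree, then the node.
At A: go left to D.
  At D: no left child.
  At D: go right to Q.
    At Q: go left to S.
      At S: no left child.
      At S: go right to B.
        At B: go left to R.
          R is a leaf — visit R.
        At B: go right to F.
          F is a leaf — visit F.
        Visit B.
      Visit S.
    At Q: go right to N.
      At N: go left to X.
        X is a leaf — visit X.
      At N: go right to C.
        At C: no left child.
        At C: go right to U.
          U is a leaf — visit U.
        Visit C.
      Visit N.
    Visit Q.
  Visit D.
At A: go right to G.
  At G: go left to W.
    W is a leaf — visit W.
  At G: no right child.
  Visit G.
Visit A.
Full post-order sequence: R, F, B, S, X, U, C, N, Q, D, W, G, A.

11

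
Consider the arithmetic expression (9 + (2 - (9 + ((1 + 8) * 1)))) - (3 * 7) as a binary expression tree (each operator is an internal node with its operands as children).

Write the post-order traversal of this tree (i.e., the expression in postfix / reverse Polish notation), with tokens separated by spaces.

Post-order on an expression tree gives postfix notation: for each operator, emit left operand, right operand, then the operator.

9 2 9 1 8 + 1 * + - + 3 7 * -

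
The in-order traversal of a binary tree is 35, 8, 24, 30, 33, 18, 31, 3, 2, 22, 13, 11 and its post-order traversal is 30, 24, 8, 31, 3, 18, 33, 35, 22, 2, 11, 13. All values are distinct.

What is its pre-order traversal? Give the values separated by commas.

13, 2, 35, 33, 8, 24, 30, 18, 3, 31, 22, 11

The last element of post-order is the root; it splits in-order into left and right subtrees.
Root 13: left subtree has 10 nodes {35, 8, 24, 30, 33, 18, 31, 3, 2, 22}, right has 1 {11}.
  Root 2: left subtree has 8 nodes {35, 8, 24, 30, 33, 18, 31, 3}, right has 1 {22}.
    Root 35: left subtree has 0 nodes { }, right has 7 {8, 24, 30, 33, 18, 31, 3}.
      Root 33: left subtree has 3 nodes {8, 24, 30}, right has 3 {18, 31, 3}.
        Root 8: left subtree has 0 nodes { }, right has 2 {24, 30}.
          Root 24: left subtree has 0 nodes { }, right has 1 {30}.
        Root 18: left subtree has 0 nodes { }, right has 2 {31, 3}.
          Root 3: left subtree has 1 node {31}, right has 0 { }.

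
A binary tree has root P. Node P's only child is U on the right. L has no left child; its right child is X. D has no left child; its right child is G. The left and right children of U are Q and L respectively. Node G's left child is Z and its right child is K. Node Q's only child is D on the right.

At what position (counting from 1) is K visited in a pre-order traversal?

7

Pre-order visits the node, then its left subtree, then its right subtree.
Visit P.
At P: no left child.
At P: go right to U.
  Visit U.
  At U: go left to Q.
    Visit Q.
    At Q: no left child.
    At Q: go right to D.
      Visit D.
      At D: no left child.
      At D: go right to G.
        Visit G.
        At G: go left to Z.
          Z is a leaf — visit Z.
        At G: go right to K.
          K is a leaf — visit K.
  At U: go right to L.
    Visit L.
    At L: no left child.
    At L: go right to X.
      X is a leaf — visit X.
Full pre-order sequence: P, U, Q, D, G, Z, K, L, X.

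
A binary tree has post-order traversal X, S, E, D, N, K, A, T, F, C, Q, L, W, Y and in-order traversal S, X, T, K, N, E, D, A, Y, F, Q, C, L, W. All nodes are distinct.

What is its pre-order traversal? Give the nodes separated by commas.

Y, T, S, X, A, K, N, D, E, W, L, Q, F, C

The last element of post-order is the root; it splits in-order into left and right subtrees.
Root Y: left subtree has 8 nodes {S, X, T, K, N, E, D, A}, right has 5 {F, Q, C, L, W}.
  Root T: left subtree has 2 nodes {S, X}, right has 5 {K, N, E, D, A}.
    Root S: left subtree has 0 nodes { }, right has 1 {X}.
    Root A: left subtree has 4 nodes {K, N, E, D}, right has 0 { }.
      Root K: left subtree has 0 nodes { }, right has 3 {N, E, D}.
        Root N: left subtree has 0 nodes { }, right has 2 {E, D}.
          Root D: left subtree has 1 node {E}, right has 0 { }.
  Root W: left subtree has 4 nodes {F, Q, C, L}, right has 0 { }.
    Root L: left subtree has 3 nodes {F, Q, C}, right has 0 { }.
      Root Q: left subtree has 1 node {F}, right has 1 {C}.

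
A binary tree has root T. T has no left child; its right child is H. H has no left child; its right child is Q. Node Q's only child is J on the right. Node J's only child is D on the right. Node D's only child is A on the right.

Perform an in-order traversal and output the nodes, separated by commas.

In-order visits the left subtree, then the node, then the right subtree.
At T: no left child.
Visit T.
At T: go right to H.
  At H: no left child.
  Visit H.
  At H: go right to Q.
    At Q: no left child.
    Visit Q.
    At Q: go right to J.
      At J: no left child.
      Visit J.
      At J: go right to D.
        At D: no left child.
        Visit D.
        At D: go right to A.
          A is a leaf — visit A.

T, H, Q, J, D, A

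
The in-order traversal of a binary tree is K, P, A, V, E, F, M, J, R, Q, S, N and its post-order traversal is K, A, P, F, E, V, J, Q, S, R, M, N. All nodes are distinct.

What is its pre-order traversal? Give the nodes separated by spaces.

N M V P K A E F R J S Q

The last element of post-order is the root; it splits in-order into left and right subtrees.
Root N: left subtree has 11 nodes {K, P, A, V, E, F, M, J, R, Q, S}, right has 0 { }.
  Root M: left subtree has 6 nodes {K, P, A, V, E, F}, right has 4 {J, R, Q, S}.
    Root V: left subtree has 3 nodes {K, P, A}, right has 2 {E, F}.
      Root P: left subtree has 1 node {K}, right has 1 {A}.
      Root E: left subtree has 0 nodes { }, right has 1 {F}.
    Root R: left subtree has 1 node {J}, right has 2 {Q, S}.
      Root S: left subtree has 1 node {Q}, right has 0 { }.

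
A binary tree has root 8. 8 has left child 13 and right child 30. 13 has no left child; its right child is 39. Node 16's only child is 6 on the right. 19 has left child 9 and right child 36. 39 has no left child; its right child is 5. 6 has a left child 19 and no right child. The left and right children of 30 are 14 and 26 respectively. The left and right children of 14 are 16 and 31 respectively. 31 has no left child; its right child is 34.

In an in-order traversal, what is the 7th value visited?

In-order visits the left subtree, then the node, then the right subtree.
At 8: go left to 13.
  At 13: no left child.
  Visit 13.
  At 13: go right to 39.
    At 39: no left child.
    Visit 39.
    At 39: go right to 5.
      5 is a leaf — visit 5.
Visit 8.
At 8: go right to 30.
  At 30: go left to 14.
    At 14: go left to 16.
      At 16: no left child.
      Visit 16.
      At 16: go right to 6.
        At 6: go left to 19.
          At 19: go left to 9.
            9 is a leaf — visit 9.
          Visit 19.
          At 19: go right to 36.
            36 is a leaf — visit 36.
        Visit 6.
        At 6: no right child.
    Visit 14.
    At 14: go right to 31.
      At 31: no left child.
      Visit 31.
      At 31: go right to 34.
        34 is a leaf — visit 34.
  Visit 30.
  At 30: go right to 26.
    26 is a leaf — visit 26.
Full in-order sequence: 13, 39, 5, 8, 16, 9, 19, 36, 6, 14, 31, 34, 30, 26.

19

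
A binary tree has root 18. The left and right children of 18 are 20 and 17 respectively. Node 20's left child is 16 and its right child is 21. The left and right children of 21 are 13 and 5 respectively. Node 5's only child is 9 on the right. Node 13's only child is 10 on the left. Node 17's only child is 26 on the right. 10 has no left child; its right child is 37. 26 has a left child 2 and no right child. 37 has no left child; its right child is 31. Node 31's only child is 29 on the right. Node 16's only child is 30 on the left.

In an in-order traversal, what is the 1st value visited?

In-order visits the left subtree, then the node, then the right subtree.
At 18: go left to 20.
  At 20: go left to 16.
    At 16: go left to 30.
      30 is a leaf — visit 30.
    Visit 16.
    At 16: no right child.
  Visit 20.
  At 20: go right to 21.
    At 21: go left to 13.
      At 13: go left to 10.
        At 10: no left child.
        Visit 10.
        At 10: go right to 37.
          At 37: no left child.
          Visit 37.
          At 37: go right to 31.
            At 31: no left child.
            Visit 31.
            At 31: go right to 29.
              29 is a leaf — visit 29.
      Visit 13.
      At 13: no right child.
    Visit 21.
    At 21: go right to 5.
      At 5: no left child.
      Visit 5.
      At 5: go right to 9.
        9 is a leaf — visit 9.
Visit 18.
At 18: go right to 17.
  At 17: no left child.
  Visit 17.
  At 17: go right to 26.
    At 26: go left to 2.
      2 is a leaf — visit 2.
    Visit 26.
    At 26: no right child.
Full in-order sequence: 30, 16, 20, 10, 37, 31, 29, 13, 21, 5, 9, 18, 17, 2, 26.

30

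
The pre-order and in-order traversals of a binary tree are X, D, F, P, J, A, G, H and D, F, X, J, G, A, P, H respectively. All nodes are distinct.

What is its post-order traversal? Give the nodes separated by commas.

The first element of pre-order is the root; it splits in-order into left and right subtrees.
Root X: left subtree has 2 nodes {D, F}, right has 5 {J, G, A, P, H}.
  Root D: left subtree has 0 nodes { }, right has 1 {F}.
  Root P: left subtree has 3 nodes {J, G, A}, right has 1 {H}.
    Root J: left subtree has 0 nodes { }, right has 2 {G, A}.
      Root A: left subtree has 1 node {G}, right has 0 { }.

F, D, G, A, J, H, P, X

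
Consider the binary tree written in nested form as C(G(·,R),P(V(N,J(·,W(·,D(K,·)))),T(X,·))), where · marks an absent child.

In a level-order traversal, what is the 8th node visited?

Level-order visits nodes level by level from the root, left to right within each level.
Level 0: C
Level 1: G, P
Level 2: R, V, T
Level 3: N, J, X
Level 4: W
Level 5: D
Level 6: K
Full level-order sequence: C, G, P, R, V, T, N, J, X, W, D, K.

J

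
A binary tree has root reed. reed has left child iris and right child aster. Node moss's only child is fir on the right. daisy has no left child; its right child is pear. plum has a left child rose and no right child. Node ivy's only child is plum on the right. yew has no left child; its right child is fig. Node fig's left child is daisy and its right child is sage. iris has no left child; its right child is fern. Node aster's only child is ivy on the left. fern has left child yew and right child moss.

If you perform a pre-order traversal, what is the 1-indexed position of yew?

4

Pre-order visits the node, then its left subtree, then its right subtree.
Visit reed.
At reed: go left to iris.
  Visit iris.
  At iris: no left child.
  At iris: go right to fern.
    Visit fern.
    At fern: go left to yew.
      Visit yew.
      At yew: no left child.
      At yew: go right to fig.
        Visit fig.
        At fig: go left to daisy.
          Visit daisy.
          At daisy: no left child.
          At daisy: go right to pear.
            pear is a leaf — visit pear.
        At fig: go right to sage.
          sage is a leaf — visit sage.
    At fern: go right to moss.
      Visit moss.
      At moss: no left child.
      At moss: go right to fir.
        fir is a leaf — visit fir.
At reed: go right to aster.
  Visit aster.
  At aster: go left to ivy.
    Visit ivy.
    At ivy: no left child.
    At ivy: go right to plum.
      Visit plum.
      At plum: go left to rose.
        rose is a leaf — visit rose.
      At plum: no right child.
  At aster: no right child.
Full pre-order sequence: reed, iris, fern, yew, fig, daisy, pear, sage, moss, fir, aster, ivy, plum, rose.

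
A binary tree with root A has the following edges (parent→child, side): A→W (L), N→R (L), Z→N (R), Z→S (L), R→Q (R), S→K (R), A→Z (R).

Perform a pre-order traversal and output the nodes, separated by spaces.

A W Z S K N R Q

Pre-order visits the node, then its left subtree, then its right subtree.
Visit A.
At A: go left to W.
  W is a leaf — visit W.
At A: go right to Z.
  Visit Z.
  At Z: go left to S.
    Visit S.
    At S: no left child.
    At S: go right to K.
      K is a leaf — visit K.
  At Z: go right to N.
    Visit N.
    At N: go left to R.
      Visit R.
      At R: no left child.
      At R: go right to Q.
        Q is a leaf — visit Q.
    At N: no right child.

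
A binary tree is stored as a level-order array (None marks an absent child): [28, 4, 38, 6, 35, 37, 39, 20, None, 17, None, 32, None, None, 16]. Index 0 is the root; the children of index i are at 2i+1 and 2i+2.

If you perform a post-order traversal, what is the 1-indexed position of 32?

6

Post-order visits the left subtree, then the right subtree, then the node.
At 28: go left to 4.
  At 4: go left to 6.
    At 6: go left to 20.
      20 is a leaf — visit 20.
    At 6: no right child.
    Visit 6.
  At 4: go right to 35.
    At 35: go left to 17.
      17 is a leaf — visit 17.
    At 35: no right child.
    Visit 35.
  Visit 4.
At 28: go right to 38.
  At 38: go left to 37.
    At 37: go left to 32.
      32 is a leaf — visit 32.
    At 37: no right child.
    Visit 37.
  At 38: go right to 39.
    At 39: no left child.
    At 39: go right to 16.
      16 is a leaf — visit 16.
    Visit 39.
  Visit 38.
Visit 28.
Full post-order sequence: 20, 6, 17, 35, 4, 32, 37, 16, 39, 38, 28.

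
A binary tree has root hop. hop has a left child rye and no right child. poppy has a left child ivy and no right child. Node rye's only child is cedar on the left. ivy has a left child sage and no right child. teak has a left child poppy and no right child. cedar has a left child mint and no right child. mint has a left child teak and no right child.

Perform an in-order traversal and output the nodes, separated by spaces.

In-order visits the left subtree, then the node, then the right subtree.
At hop: go left to rye.
  At rye: go left to cedar.
    At cedar: go left to mint.
      At mint: go left to teak.
        At teak: go left to poppy.
          At poppy: go left to ivy.
            At ivy: go left to sage.
              sage is a leaf — visit sage.
            Visit ivy.
            At ivy: no right child.
          Visit poppy.
          At poppy: no right child.
        Visit teak.
        At teak: no right child.
      Visit mint.
      At mint: no right child.
    Visit cedar.
    At cedar: no right child.
  Visit rye.
  At rye: no right child.
Visit hop.
At hop: no right child.

sage ivy poppy teak mint cedar rye hop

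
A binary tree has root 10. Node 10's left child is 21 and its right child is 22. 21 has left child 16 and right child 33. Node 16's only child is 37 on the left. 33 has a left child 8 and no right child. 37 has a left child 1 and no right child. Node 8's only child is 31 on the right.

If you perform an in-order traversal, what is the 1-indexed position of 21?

In-order visits the left subtree, then the node, then the right subtree.
At 10: go left to 21.
  At 21: go left to 16.
    At 16: go left to 37.
      At 37: go left to 1.
        1 is a leaf — visit 1.
      Visit 37.
      At 37: no right child.
    Visit 16.
    At 16: no right child.
  Visit 21.
  At 21: go right to 33.
    At 33: go left to 8.
      At 8: no left child.
      Visit 8.
      At 8: go right to 31.
        31 is a leaf — visit 31.
    Visit 33.
    At 33: no right child.
Visit 10.
At 10: go right to 22.
  22 is a leaf — visit 22.
Full in-order sequence: 1, 37, 16, 21, 8, 31, 33, 10, 22.

4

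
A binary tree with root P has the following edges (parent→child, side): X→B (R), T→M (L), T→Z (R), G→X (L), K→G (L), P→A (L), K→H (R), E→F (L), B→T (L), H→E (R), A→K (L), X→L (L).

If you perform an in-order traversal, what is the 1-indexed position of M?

In-order visits the left subtree, then the node, then the right subtree.
At P: go left to A.
  At A: go left to K.
    At K: go left to G.
      At G: go left to X.
        At X: go left to L.
          L is a leaf — visit L.
        Visit X.
        At X: go right to B.
          At B: go left to T.
            At T: go left to M.
              M is a leaf — visit M.
            Visit T.
            At T: go right to Z.
              Z is a leaf — visit Z.
          Visit B.
          At B: no right child.
      Visit G.
      At G: no right child.
    Visit K.
    At K: go right to H.
      At H: no left child.
      Visit H.
      At H: go right to E.
        At E: go left to F.
          F is a leaf — visit F.
        Visit E.
        At E: no right child.
  Visit A.
  At A: no right child.
Visit P.
At P: no right child.
Full in-order sequence: L, X, M, T, Z, B, G, K, H, F, E, A, P.

3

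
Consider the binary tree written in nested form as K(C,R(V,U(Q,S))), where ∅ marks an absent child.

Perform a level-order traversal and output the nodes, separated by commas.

Level-order visits nodes level by level from the root, left to right within each level.
Level 0: K
Level 1: C, R
Level 2: V, U
Level 3: Q, S

K, C, R, V, U, Q, S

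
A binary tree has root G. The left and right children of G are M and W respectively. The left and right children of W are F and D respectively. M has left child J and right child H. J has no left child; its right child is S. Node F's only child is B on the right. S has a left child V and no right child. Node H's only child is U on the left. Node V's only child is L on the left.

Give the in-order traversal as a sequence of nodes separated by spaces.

J L V S M U H G F B W D

In-order visits the left subtree, then the node, then the right subtree.
At G: go left to M.
  At M: go left to J.
    At J: no left child.
    Visit J.
    At J: go right to S.
      At S: go left to V.
        At V: go left to L.
          L is a leaf — visit L.
        Visit V.
        At V: no right child.
      Visit S.
      At S: no right child.
  Visit M.
  At M: go right to H.
    At H: go left to U.
      U is a leaf — visit U.
    Visit H.
    At H: no right child.
Visit G.
At G: go right to W.
  At W: go left to F.
    At F: no left child.
    Visit F.
    At F: go right to B.
      B is a leaf — visit B.
  Visit W.
  At W: go right to D.
    D is a leaf — visit D.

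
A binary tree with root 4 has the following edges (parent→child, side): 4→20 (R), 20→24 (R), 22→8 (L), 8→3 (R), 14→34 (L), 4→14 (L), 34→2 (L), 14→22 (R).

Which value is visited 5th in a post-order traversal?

Post-order visits the left subtree, then the right subtree, then the node.
At 4: go left to 14.
  At 14: go left to 34.
    At 34: go left to 2.
      2 is a leaf — visit 2.
    At 34: no right child.
    Visit 34.
  At 14: go right to 22.
    At 22: go left to 8.
      At 8: no left child.
      At 8: go right to 3.
        3 is a leaf — visit 3.
      Visit 8.
    At 22: no right child.
    Visit 22.
  Visit 14.
At 4: go right to 20.
  At 20: no left child.
  At 20: go right to 24.
    24 is a leaf — visit 24.
  Visit 20.
Visit 4.
Full post-order sequence: 2, 34, 3, 8, 22, 14, 24, 20, 4.

22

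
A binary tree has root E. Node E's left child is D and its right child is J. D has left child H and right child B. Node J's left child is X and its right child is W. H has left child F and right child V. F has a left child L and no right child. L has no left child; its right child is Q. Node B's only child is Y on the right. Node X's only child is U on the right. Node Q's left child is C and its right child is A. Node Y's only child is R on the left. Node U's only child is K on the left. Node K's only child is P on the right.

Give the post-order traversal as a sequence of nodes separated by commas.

C, A, Q, L, F, V, H, R, Y, B, D, P, K, U, X, W, J, E

Post-order visits the left subtree, then the right subtree, then the node.
At E: go left to D.
  At D: go left to H.
    At H: go left to F.
      At F: go left to L.
        At L: no left child.
        At L: go right to Q.
          At Q: go left to C.
            C is a leaf — visit C.
          At Q: go right to A.
            A is a leaf — visit A.
          Visit Q.
        Visit L.
      At F: no right child.
      Visit F.
    At H: go right to V.
      V is a leaf — visit V.
    Visit H.
  At D: go right to B.
    At B: no left child.
    At B: go right to Y.
      At Y: go left to R.
        R is a leaf — visit R.
      At Y: no right child.
      Visit Y.
    Visit B.
  Visit D.
At E: go right to J.
  At J: go left to X.
    At X: no left child.
    At X: go right to U.
      At U: go left to K.
        At K: no left child.
        At K: go right to P.
          P is a leaf — visit P.
        Visit K.
      At U: no right child.
      Visit U.
    Visit X.
  At J: go right to W.
    W is a leaf — visit W.
  Visit J.
Visit E.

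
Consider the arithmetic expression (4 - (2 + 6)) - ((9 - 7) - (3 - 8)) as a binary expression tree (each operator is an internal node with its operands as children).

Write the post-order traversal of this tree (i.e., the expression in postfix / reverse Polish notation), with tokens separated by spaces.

4 2 6 + - 9 7 - 3 8 - - -

Post-order on an expression tree gives postfix notation: for each operator, emit left operand, right operand, then the operator.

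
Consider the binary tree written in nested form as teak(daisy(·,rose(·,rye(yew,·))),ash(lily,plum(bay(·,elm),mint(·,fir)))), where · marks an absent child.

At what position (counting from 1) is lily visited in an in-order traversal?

In-order visits the left subtree, then the node, then the right subtree.
At teak: go left to daisy.
  At daisy: no left child.
  Visit daisy.
  At daisy: go right to rose.
    At rose: no left child.
    Visit rose.
    At rose: go right to rye.
      At rye: go left to yew.
        yew is a leaf — visit yew.
      Visit rye.
      At rye: no right child.
Visit teak.
At teak: go right to ash.
  At ash: go left to lily.
    lily is a leaf — visit lily.
  Visit ash.
  At ash: go right to plum.
    At plum: go left to bay.
      At bay: no left child.
      Visit bay.
      At bay: go right to elm.
        elm is a leaf — visit elm.
    Visit plum.
    At plum: go right to mint.
      At mint: no left child.
      Visit mint.
      At mint: go right to fir.
        fir is a leaf — visit fir.
Full in-order sequence: daisy, rose, yew, rye, teak, lily, ash, bay, elm, plum, mint, fir.

6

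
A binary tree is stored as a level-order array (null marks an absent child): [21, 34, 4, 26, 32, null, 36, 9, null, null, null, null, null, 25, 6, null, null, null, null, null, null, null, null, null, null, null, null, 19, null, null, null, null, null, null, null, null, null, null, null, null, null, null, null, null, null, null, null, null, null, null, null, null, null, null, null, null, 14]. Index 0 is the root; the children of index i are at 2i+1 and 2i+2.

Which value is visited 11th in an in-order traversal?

In-order visits the left subtree, then the node, then the right subtree.
At 21: go left to 34.
  At 34: go left to 26.
    At 26: go left to 9.
      9 is a leaf — visit 9.
    Visit 26.
    At 26: no right child.
  Visit 34.
  At 34: go right to 32.
    32 is a leaf — visit 32.
Visit 21.
At 21: go right to 4.
  At 4: no left child.
  Visit 4.
  At 4: go right to 36.
    At 36: go left to 25.
      At 25: go left to 19.
        At 19: no left child.
        Visit 19.
        At 19: go right to 14.
          14 is a leaf — visit 14.
      Visit 25.
      At 25: no right child.
    Visit 36.
    At 36: go right to 6.
      6 is a leaf — visit 6.
Full in-order sequence: 9, 26, 34, 32, 21, 4, 19, 14, 25, 36, 6.

6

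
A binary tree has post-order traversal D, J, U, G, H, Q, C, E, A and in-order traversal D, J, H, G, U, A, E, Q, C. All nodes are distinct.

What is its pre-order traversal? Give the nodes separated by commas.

A, H, J, D, G, U, E, C, Q

The last element of post-order is the root; it splits in-order into left and right subtrees.
Root A: left subtree has 5 nodes {D, J, H, G, U}, right has 3 {E, Q, C}.
  Root H: left subtree has 2 nodes {D, J}, right has 2 {G, U}.
    Root J: left subtree has 1 node {D}, right has 0 { }.
    Root G: left subtree has 0 nodes { }, right has 1 {U}.
  Root E: left subtree has 0 nodes { }, right has 2 {Q, C}.
    Root C: left subtree has 1 node {Q}, right has 0 { }.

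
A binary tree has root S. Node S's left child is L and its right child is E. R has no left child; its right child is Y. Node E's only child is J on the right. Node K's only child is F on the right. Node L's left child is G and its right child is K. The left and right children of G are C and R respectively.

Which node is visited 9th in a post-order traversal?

Post-order visits the left subtree, then the right subtree, then the node.
At S: go left to L.
  At L: go left to G.
    At G: go left to C.
      C is a leaf — visit C.
    At G: go right to R.
      At R: no left child.
      At R: go right to Y.
        Y is a leaf — visit Y.
      Visit R.
    Visit G.
  At L: go right to K.
    At K: no left child.
    At K: go right to F.
      F is a leaf — visit F.
    Visit K.
  Visit L.
At S: go right to E.
  At E: no left child.
  At E: go right to J.
    J is a leaf — visit J.
  Visit E.
Visit S.
Full post-order sequence: C, Y, R, G, F, K, L, J, E, S.

E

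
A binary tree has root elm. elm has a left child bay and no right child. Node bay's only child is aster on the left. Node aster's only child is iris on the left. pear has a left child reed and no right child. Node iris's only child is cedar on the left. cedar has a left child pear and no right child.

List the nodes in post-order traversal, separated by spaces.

Post-order visits the left subtree, then the right subtree, then the node.
At elm: go left to bay.
  At bay: go left to aster.
    At aster: go left to iris.
      At iris: go left to cedar.
        At cedar: go left to pear.
          At pear: go left to reed.
            reed is a leaf — visit reed.
          At pear: no right child.
          Visit pear.
        At cedar: no right child.
        Visit cedar.
      At iris: no right child.
      Visit iris.
    At aster: no right child.
    Visit aster.
  At bay: no right child.
  Visit bay.
At elm: no right child.
Visit elm.

reed pear cedar iris aster bay elm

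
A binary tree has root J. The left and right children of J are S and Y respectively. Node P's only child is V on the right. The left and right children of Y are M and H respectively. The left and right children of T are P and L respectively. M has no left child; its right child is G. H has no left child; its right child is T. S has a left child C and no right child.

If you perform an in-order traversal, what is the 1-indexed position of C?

In-order visits the left subtree, then the node, then the right subtree.
At J: go left to S.
  At S: go left to C.
    C is a leaf — visit C.
  Visit S.
  At S: no right child.
Visit J.
At J: go right to Y.
  At Y: go left to M.
    At M: no left child.
    Visit M.
    At M: go right to G.
      G is a leaf — visit G.
  Visit Y.
  At Y: go right to H.
    At H: no left child.
    Visit H.
    At H: go right to T.
      At T: go left to P.
        At P: no left child.
        Visit P.
        At P: go right to V.
          V is a leaf — visit V.
      Visit T.
      At T: go right to L.
        L is a leaf — visit L.
Full in-order sequence: C, S, J, M, G, Y, H, P, V, T, L.

1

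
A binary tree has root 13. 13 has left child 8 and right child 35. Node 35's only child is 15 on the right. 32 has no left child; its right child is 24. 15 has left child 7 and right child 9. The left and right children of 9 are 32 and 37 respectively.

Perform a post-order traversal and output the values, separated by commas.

8, 7, 24, 32, 37, 9, 15, 35, 13

Post-order visits the left subtree, then the right subtree, then the node.
At 13: go left to 8.
  8 is a leaf — visit 8.
At 13: go right to 35.
  At 35: no left child.
  At 35: go right to 15.
    At 15: go left to 7.
      7 is a leaf — visit 7.
    At 15: go right to 9.
      At 9: go left to 32.
        At 32: no left child.
        At 32: go right to 24.
          24 is a leaf — visit 24.
        Visit 32.
      At 9: go right to 37.
        37 is a leaf — visit 37.
      Visit 9.
    Visit 15.
  Visit 35.
Visit 13.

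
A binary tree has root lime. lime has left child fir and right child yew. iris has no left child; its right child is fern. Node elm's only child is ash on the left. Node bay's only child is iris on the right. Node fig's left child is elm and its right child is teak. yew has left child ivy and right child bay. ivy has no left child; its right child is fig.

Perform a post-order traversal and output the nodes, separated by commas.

fir, ash, elm, teak, fig, ivy, fern, iris, bay, yew, lime

Post-order visits the left subtree, then the right subtree, then the node.
At lime: go left to fir.
  fir is a leaf — visit fir.
At lime: go right to yew.
  At yew: go left to ivy.
    At ivy: no left child.
    At ivy: go right to fig.
      At fig: go left to elm.
        At elm: go left to ash.
          ash is a leaf — visit ash.
        At elm: no right child.
        Visit elm.
      At fig: go right to teak.
        teak is a leaf — visit teak.
      Visit fig.
    Visit ivy.
  At yew: go right to bay.
    At bay: no left child.
    At bay: go right to iris.
      At iris: no left child.
      At iris: go right to fern.
        fern is a leaf — visit fern.
      Visit iris.
    Visit bay.
  Visit yew.
Visit lime.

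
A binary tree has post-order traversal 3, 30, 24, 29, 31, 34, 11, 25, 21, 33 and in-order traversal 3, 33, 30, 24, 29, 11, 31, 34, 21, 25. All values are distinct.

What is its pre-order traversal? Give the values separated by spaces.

The last element of post-order is the root; it splits in-order into left and right subtrees.
Root 33: left subtree has 1 node {3}, right has 8 {30, 24, 29, 11, 31, 34, 21, 25}.
  Root 21: left subtree has 6 nodes {30, 24, 29, 11, 31, 34}, right has 1 {25}.
    Root 11: left subtree has 3 nodes {30, 24, 29}, right has 2 {31, 34}.
      Root 29: left subtree has 2 nodes {30, 24}, right has 0 { }.
        Root 24: left subtree has 1 node {30}, right has 0 { }.
      Root 34: left subtree has 1 node {31}, right has 0 { }.

33 3 21 11 29 24 30 34 31 25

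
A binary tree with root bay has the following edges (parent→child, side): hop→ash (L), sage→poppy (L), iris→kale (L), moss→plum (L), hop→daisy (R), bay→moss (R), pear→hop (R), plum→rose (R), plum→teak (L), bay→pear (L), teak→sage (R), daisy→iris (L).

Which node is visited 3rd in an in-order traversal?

In-order visits the left subtree, then the node, then the right subtree.
At bay: go left to pear.
  At pear: no left child.
  Visit pear.
  At pear: go right to hop.
    At hop: go left to ash.
      ash is a leaf — visit ash.
    Visit hop.
    At hop: go right to daisy.
      At daisy: go left to iris.
        At iris: go left to kale.
          kale is a leaf — visit kale.
        Visit iris.
        At iris: no right child.
      Visit daisy.
      At daisy: no right child.
Visit bay.
At bay: go right to moss.
  At moss: go left to plum.
    At plum: go left to teak.
      At teak: no left child.
      Visit teak.
      At teak: go right to sage.
        At sage: go left to poppy.
          poppy is a leaf — visit poppy.
        Visit sage.
        At sage: no right child.
    Visit plum.
    At plum: go right to rose.
      rose is a leaf — visit rose.
  Visit moss.
  At moss: no right child.
Full in-order sequence: pear, ash, hop, kale, iris, daisy, bay, teak, poppy, sage, plum, rose, moss.

hop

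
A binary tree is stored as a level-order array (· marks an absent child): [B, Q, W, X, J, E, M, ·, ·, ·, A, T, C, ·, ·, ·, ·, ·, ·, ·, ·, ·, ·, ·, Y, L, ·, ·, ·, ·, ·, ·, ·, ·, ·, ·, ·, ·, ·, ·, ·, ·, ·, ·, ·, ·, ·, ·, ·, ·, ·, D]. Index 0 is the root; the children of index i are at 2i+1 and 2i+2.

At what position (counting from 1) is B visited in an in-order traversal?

5

In-order visits the left subtree, then the node, then the right subtree.
At B: go left to Q.
  At Q: go left to X.
    X is a leaf — visit X.
  Visit Q.
  At Q: go right to J.
    At J: no left child.
    Visit J.
    At J: go right to A.
      A is a leaf — visit A.
Visit B.
At B: go right to W.
  At W: go left to E.
    At E: go left to T.
      At T: no left child.
      Visit T.
      At T: go right to Y.
        Y is a leaf — visit Y.
    Visit E.
    At E: go right to C.
      At C: go left to L.
        At L: go left to D.
          D is a leaf — visit D.
        Visit L.
        At L: no right child.
      Visit C.
      At C: no right child.
  Visit W.
  At W: go right to M.
    M is a leaf — visit M.
Full in-order sequence: X, Q, J, A, B, T, Y, E, D, L, C, W, M.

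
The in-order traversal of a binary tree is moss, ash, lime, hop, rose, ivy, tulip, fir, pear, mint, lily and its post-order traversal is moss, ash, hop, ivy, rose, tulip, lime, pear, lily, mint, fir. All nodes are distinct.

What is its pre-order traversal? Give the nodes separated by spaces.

fir lime ash moss tulip rose hop ivy mint pear lily

The last element of post-order is the root; it splits in-order into left and right subtrees.
Root fir: left subtree has 7 nodes {moss, ash, lime, hop, rose, ivy, tulip}, right has 3 {pear, mint, lily}.
  Root lime: left subtree has 2 nodes {moss, ash}, right has 4 {hop, rose, ivy, tulip}.
    Root ash: left subtree has 1 node {moss}, right has 0 { }.
    Root tulip: left subtree has 3 nodes {hop, rose, ivy}, right has 0 { }.
      Root rose: left subtree has 1 node {hop}, right has 1 {ivy}.
  Root mint: left subtree has 1 node {pear}, right has 1 {lily}.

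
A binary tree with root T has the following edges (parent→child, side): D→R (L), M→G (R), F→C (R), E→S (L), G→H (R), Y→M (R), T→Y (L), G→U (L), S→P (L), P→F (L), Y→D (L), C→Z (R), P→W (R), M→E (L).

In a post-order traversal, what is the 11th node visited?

H

Post-order visits the left subtree, then the right subtree, then the node.
At T: go left to Y.
  At Y: go left to D.
    At D: go left to R.
      R is a leaf — visit R.
    At D: no right child.
    Visit D.
  At Y: go right to M.
    At M: go left to E.
      At E: go left to S.
        At S: go left to P.
          At P: go left to F.
            At F: no left child.
            At F: go right to C.
              At C: no left child.
              At C: go right to Z.
                Z is a leaf — visit Z.
              Visit C.
            Visit F.
          At P: go right to W.
            W is a leaf — visit W.
          Visit P.
        At S: no right child.
        Visit S.
      At E: no right child.
      Visit E.
    At M: go right to G.
      At G: go left to U.
        U is a leaf — visit U.
      At G: go right to H.
        H is a leaf — visit H.
      Visit G.
    Visit M.
  Visit Y.
At T: no right child.
Visit T.
Full post-order sequence: R, D, Z, C, F, W, P, S, E, U, H, G, M, Y, T.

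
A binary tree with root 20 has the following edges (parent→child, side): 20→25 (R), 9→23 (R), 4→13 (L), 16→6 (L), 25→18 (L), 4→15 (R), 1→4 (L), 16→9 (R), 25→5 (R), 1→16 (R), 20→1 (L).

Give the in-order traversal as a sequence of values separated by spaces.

In-order visits the left subtree, then the node, then the right subtree.
At 20: go left to 1.
  At 1: go left to 4.
    At 4: go left to 13.
      13 is a leaf — visit 13.
    Visit 4.
    At 4: go right to 15.
      15 is a leaf — visit 15.
  Visit 1.
  At 1: go right to 16.
    At 16: go left to 6.
      6 is a leaf — visit 6.
    Visit 16.
    At 16: go right to 9.
      At 9: no left child.
      Visit 9.
      At 9: go right to 23.
        23 is a leaf — visit 23.
Visit 20.
At 20: go right to 25.
  At 25: go left to 18.
    18 is a leaf — visit 18.
  Visit 25.
  At 25: go right to 5.
    5 is a leaf — visit 5.

13 4 15 1 6 16 9 23 20 18 25 5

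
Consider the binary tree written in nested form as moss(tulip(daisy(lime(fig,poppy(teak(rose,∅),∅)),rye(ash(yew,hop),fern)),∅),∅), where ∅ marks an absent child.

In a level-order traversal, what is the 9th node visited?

Level-order visits nodes level by level from the root, left to right within each level.
Level 0: moss
Level 1: tulip
Level 2: daisy
Level 3: lime, rye
Level 4: fig, poppy, ash, fern
Level 5: teak, yew, hop
Level 6: rose
Full level-order sequence: moss, tulip, daisy, lime, rye, fig, poppy, ash, fern, teak, yew, hop, rose.

fern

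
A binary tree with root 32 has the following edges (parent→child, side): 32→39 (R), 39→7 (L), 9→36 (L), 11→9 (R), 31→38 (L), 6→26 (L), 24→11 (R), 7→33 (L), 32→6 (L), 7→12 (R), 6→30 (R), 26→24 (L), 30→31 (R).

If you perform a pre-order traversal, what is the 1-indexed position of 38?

Pre-order visits the node, then its left subtree, then its right subtree.
Visit 32.
At 32: go left to 6.
  Visit 6.
  At 6: go left to 26.
    Visit 26.
    At 26: go left to 24.
      Visit 24.
      At 24: no left child.
      At 24: go right to 11.
        Visit 11.
        At 11: no left child.
        At 11: go right to 9.
          Visit 9.
          At 9: go left to 36.
            36 is a leaf — visit 36.
          At 9: no right child.
    At 26: no right child.
  At 6: go right to 30.
    Visit 30.
    At 30: no left child.
    At 30: go right to 31.
      Visit 31.
      At 31: go left to 38.
        38 is a leaf — visit 38.
      At 31: no right child.
At 32: go right to 39.
  Visit 39.
  At 39: go left to 7.
    Visit 7.
    At 7: go left to 33.
      33 is a leaf — visit 33.
    At 7: go right to 12.
      12 is a leaf — visit 12.
  At 39: no right child.
Full pre-order sequence: 32, 6, 26, 24, 11, 9, 36, 30, 31, 38, 39, 7, 33, 12.

10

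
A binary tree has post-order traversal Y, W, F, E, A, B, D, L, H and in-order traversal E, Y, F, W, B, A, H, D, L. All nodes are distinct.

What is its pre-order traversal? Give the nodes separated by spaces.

H B E F Y W A L D

The last element of post-order is the root; it splits in-order into left and right subtrees.
Root H: left subtree has 6 nodes {E, Y, F, W, B, A}, right has 2 {D, L}.
  Root B: left subtree has 4 nodes {E, Y, F, W}, right has 1 {A}.
    Root E: left subtree has 0 nodes { }, right has 3 {Y, F, W}.
      Root F: left subtree has 1 node {Y}, right has 1 {W}.
  Root L: left subtree has 1 node {D}, right has 0 { }.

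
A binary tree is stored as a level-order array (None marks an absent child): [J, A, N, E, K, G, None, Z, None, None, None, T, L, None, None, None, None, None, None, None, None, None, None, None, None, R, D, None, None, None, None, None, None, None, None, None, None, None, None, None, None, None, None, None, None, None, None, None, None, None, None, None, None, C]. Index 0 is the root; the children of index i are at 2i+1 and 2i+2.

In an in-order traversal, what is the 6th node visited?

T

In-order visits the left subtree, then the node, then the right subtree.
At J: go left to A.
  At A: go left to E.
    At E: go left to Z.
      Z is a leaf — visit Z.
    Visit E.
    At E: no right child.
  Visit A.
  At A: go right to K.
    K is a leaf — visit K.
Visit J.
At J: go right to N.
  At N: go left to G.
    At G: go left to T.
      T is a leaf — visit T.
    Visit G.
    At G: go right to L.
      At L: go left to R.
        R is a leaf — visit R.
      Visit L.
      At L: go right to D.
        At D: go left to C.
          C is a leaf — visit C.
        Visit D.
        At D: no right child.
  Visit N.
  At N: no right child.
Full in-order sequence: Z, E, A, K, J, T, G, R, L, C, D, N.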